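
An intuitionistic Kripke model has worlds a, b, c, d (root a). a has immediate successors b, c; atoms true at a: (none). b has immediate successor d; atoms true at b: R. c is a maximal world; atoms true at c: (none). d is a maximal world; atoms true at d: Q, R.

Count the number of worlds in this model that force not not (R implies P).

1

a: does not force it — a does not force not not (R implies P) since b is accessible from a and b forces not (R implies P).
b: does not force it.
c: forces it.
d: does not force it.
Worlds forcing the formula: {c}.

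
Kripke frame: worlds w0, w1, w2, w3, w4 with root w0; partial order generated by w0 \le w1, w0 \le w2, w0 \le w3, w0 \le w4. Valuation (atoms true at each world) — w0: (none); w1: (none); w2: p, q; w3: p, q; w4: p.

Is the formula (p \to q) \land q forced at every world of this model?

Not every world: w0 \nVdash (p \to q) \land q.
w0 \nVdash (p \to q) \land q since w0 fails p \to q.

No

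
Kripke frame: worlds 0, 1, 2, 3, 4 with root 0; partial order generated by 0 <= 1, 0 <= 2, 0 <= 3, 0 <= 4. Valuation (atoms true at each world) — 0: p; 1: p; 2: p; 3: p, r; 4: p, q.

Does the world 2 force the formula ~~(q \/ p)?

2 ||- ~~(q \/ p): no world accessible from 2 forces ~(q \/ p).

Yes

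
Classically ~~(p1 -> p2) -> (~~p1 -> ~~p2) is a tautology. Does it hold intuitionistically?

Yes

This is the distribution of double negation over implication, which is intuitionistically derivable.
Assume ~~(p1 -> p2) and ~~p1; suppose ~p2. Then p1 -> p2 would give ~p1 (by contraposition), contradicting ~~p1; so ~(p1 -> p2), contradicting ~~(p1 -> p2). Hence ~~p2.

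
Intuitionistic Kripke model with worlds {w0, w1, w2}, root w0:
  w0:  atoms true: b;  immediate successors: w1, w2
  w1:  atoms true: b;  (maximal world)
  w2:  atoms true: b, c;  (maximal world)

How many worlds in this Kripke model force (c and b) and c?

1

w0: does not force it — w0 does not force (c and b) and c since w0 fails c and b.
w1: does not force it — w1 does not force (c and b) and c since w1 fails c and b.
w2: forces it.
Worlds forcing the formula: {w2}.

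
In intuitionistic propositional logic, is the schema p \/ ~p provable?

No

This is the law of excluded middle, which is not intuitionistically valid.
A Kripke countermodel: worlds w0, w1; order generated by w0 <= w1; atoms true at each world — w0:{}; w1:{p}.
w0 ||-/- p \/ ~p: neither disjunct is forced at w0.
w0 lacks atom p, so w0 ||-/- p.
So the root w0 does not force the formula.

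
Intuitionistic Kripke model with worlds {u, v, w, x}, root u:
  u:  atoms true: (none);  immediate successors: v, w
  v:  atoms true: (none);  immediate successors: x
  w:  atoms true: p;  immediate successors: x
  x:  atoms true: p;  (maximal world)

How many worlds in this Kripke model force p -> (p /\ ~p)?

0

u: does not force it — u ||-/- p -> (p /\ ~p): at the accessible world w, w ||- p but w ||-/- p /\ ~p.
v: does not force it — v ||-/- p -> (p /\ ~p): at the accessible world x, x ||- p but x ||-/- p /\ ~p.
w: does not force it — w ||-/- p -> (p /\ ~p): already at w itself, w ||- p but w ||-/- p /\ ~p.
x: does not force it.
Worlds forcing the formula: { }.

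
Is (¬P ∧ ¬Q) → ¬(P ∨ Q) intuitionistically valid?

This is a constructively valid De Morgan direction (conjunction of negations to negated disjunction), which is intuitionistically derivable.
If both ¬P and ¬Q hold at a world, no accessible world forces P or forces Q, so none forces P ∨ Q.

Yes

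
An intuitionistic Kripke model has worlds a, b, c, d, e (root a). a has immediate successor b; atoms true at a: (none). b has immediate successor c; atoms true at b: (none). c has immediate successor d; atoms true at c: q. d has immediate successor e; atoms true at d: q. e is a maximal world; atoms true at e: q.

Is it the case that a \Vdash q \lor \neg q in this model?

No

a \nVdash q \lor \neg q: neither disjunct is forced at a.
a lacks atom q, so a \nVdash q.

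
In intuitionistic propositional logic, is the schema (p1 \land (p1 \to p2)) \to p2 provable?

This is modus ponens in implicational form, which is intuitionistically derivable.
If a world forces p1 and p1 \to p2, then applying the implication at that world (which is accessible from itself) gives p2.

Yes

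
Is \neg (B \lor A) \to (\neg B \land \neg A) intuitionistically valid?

This is a constructively valid De Morgan direction (negated disjunction to conjunction of negations), which is intuitionistically derivable.
From \neg (B \lor A): if B held then B \lor A would, contradiction — so \neg B; similarly \neg A.

Yes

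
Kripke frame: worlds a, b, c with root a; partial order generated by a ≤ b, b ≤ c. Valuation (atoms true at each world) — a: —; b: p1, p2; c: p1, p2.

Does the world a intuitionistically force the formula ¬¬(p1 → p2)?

a ⊩ ¬¬(p1 → p2): no world accessible from a forces ¬(p1 → p2).

Yes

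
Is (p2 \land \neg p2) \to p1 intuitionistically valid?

This is an instance of ex falso quodlibet, which is intuitionistically derivable.
No world can force both p2 and \neg p2, so the antecedent p2 \land \neg p2 is never forced and the implication holds vacuously at every world.

Yes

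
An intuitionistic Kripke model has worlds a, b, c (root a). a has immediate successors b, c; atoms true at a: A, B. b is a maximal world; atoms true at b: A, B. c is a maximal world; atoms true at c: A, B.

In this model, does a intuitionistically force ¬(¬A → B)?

a ⊮ ¬(¬A → B) since a is accessible from a and a ⊩ ¬A → B.
a ⊩ ¬A → B vacuously: no world accessible from a forces the antecedent ¬A.

No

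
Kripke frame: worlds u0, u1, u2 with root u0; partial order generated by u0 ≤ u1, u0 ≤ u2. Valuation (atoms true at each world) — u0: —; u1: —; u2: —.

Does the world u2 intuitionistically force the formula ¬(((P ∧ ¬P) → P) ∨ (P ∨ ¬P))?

No

u2 ⊮ ¬(((P ∧ ¬P) → P) ∨ (P ∨ ¬P)) since u2 is accessible from u2 and u2 ⊩ ((P ∧ ¬P) → P) ∨ (P ∨ ¬P).
u2 ⊩ ((P ∧ ¬P) → P) ∨ (P ∨ ¬P) via the disjunct (P ∧ ¬P) → P.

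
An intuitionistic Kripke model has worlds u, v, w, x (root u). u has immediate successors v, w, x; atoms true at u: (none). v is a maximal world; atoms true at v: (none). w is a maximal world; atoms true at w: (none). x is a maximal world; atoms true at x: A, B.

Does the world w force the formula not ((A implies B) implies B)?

w forces not ((A implies B) implies B): no world accessible from w forces (A implies B) implies B.

Yes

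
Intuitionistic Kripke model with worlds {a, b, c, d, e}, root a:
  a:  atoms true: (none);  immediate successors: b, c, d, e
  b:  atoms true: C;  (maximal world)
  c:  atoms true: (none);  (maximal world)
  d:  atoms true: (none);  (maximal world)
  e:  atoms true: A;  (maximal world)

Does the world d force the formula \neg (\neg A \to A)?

d \Vdash \neg (\neg A \to A): no world accessible from d forces \neg A \to A.

Yes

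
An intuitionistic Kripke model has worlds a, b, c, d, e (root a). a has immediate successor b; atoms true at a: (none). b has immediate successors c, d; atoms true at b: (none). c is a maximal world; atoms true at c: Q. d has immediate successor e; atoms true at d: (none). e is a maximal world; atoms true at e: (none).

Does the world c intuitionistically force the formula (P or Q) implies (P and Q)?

c does not force (P or Q) implies (P and Q): already at c itself, c forces P or Q but c does not force P and Q.
c does not force P and Q since c fails P.

No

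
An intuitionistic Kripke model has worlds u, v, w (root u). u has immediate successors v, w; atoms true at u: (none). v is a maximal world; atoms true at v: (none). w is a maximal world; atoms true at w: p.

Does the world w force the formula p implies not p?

w does not force p implies not p: already at w itself, w forces p but w does not force not p.
w does not force not p since w is accessible from w and w forces p.

No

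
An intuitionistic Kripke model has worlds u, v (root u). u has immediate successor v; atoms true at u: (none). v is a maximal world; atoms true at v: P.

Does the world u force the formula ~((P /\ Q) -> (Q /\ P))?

u ||-/- ~((P /\ Q) -> (Q /\ P)) since u is accessible from u and u ||- (P /\ Q) -> (Q /\ P).
u ||- (P /\ Q) -> (Q /\ P) vacuously: no world accessible from u forces the antecedent P /\ Q.

No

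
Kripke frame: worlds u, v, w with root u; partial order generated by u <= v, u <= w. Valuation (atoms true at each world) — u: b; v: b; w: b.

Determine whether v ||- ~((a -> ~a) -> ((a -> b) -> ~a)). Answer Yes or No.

No

v ||-/- ~((a -> ~a) -> ((a -> b) -> ~a)) since v is accessible from v and v ||- (a -> ~a) -> ((a -> b) -> ~a).
v ||- (a -> ~a) -> ((a -> b) -> ~a): every world accessible from v that forces a -> ~a (namely v) also forces (a -> b) -> ~a.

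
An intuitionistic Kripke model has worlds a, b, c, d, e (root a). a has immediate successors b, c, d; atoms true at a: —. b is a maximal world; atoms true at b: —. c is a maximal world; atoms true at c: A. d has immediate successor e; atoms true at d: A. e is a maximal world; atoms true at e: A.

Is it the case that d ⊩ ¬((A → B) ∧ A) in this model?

d ⊩ ¬((A → B) ∧ A): no world accessible from d forces (A → B) ∧ A.

Yes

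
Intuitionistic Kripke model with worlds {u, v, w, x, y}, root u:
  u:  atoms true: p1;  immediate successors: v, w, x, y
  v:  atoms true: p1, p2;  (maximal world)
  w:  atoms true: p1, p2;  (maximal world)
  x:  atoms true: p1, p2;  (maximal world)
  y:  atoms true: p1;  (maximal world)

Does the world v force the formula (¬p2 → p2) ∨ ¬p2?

v ⊩ (¬p2 → p2) ∨ ¬p2 via the disjunct ¬p2 → p2.

Yes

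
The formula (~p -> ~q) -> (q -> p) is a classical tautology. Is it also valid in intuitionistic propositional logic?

This is the converse of contraposition, which is not intuitionistically valid.
A Kripke countermodel: worlds u0, u1; order generated by u0 <= u1; atoms true at each world — u0:{q}; u1:{p,q}.
u0 ||-/- (~p -> ~q) -> (q -> p): already at u0 itself, u0 ||- ~p -> ~q but u0 ||-/- q -> p.
u0 ||-/- q -> p: already at u0 itself, u0 ||- q but u0 ||-/- p.
u0 lacks atom p, so u0 ||-/- p.
So the root u0 does not force the formula.

No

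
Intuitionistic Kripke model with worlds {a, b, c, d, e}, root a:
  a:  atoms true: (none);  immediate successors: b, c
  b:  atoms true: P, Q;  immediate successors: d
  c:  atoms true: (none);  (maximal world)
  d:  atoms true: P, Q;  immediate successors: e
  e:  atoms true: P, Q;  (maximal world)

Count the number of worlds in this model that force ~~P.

3

a: does not force it — a ||-/- ~~P since c is accessible from a and c ||- ~P.
b: forces it.
c: does not force it — c ||-/- ~~P since c is accessible from c and c ||- ~P.
d: forces it.
e: forces it.
Worlds forcing the formula: {b, d, e}.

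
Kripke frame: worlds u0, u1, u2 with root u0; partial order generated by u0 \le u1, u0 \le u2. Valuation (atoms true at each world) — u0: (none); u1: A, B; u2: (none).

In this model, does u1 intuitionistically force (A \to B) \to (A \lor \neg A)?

u1 \Vdash (A \to B) \to (A \lor \neg A): every world accessible from u1 that forces A \to B (namely u1) also forces A \lor \neg A.

Yes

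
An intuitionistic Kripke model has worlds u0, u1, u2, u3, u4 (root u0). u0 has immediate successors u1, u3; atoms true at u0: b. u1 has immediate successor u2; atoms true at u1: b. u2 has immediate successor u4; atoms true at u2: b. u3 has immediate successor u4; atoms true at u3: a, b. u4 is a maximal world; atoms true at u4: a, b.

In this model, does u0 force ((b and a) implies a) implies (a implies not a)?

u0 does not force ((b and a) implies a) implies (a implies not a): already at u0 itself, u0 forces (b and a) implies a but u0 does not force a implies not a.
u0 does not force a implies not a: at the accessible world u3, u3 forces a but u3 does not force not a.
u3 does not force not a since u3 is accessible from u3 and u3 forces a.

No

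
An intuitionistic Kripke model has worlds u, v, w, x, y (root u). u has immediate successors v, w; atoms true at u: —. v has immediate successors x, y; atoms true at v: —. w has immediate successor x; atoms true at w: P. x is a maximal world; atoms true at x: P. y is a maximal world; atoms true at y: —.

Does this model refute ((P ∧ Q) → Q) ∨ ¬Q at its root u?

u ⊩ ((P ∧ Q) → Q) ∨ ¬Q via the disjunct (P ∧ Q) → Q.
So the root u forces ((P ∧ Q) → Q) ∨ ¬Q; the model is not a countermodel.

No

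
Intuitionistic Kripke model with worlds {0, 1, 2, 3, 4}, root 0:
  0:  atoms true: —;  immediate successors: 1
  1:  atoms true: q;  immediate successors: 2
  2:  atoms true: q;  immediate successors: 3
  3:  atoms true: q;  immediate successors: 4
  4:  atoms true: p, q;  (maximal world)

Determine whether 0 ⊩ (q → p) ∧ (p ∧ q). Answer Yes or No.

No

0 ⊮ (q → p) ∧ (p ∧ q) since 0 fails q → p.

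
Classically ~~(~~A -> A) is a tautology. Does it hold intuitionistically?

Yes

This is the double negation of double-negation elimination, which is intuitionistically derivable.
By Glivenko's theorem the double negation of any classical propositional tautology is intuitionistically provable; ~~A -> A is classically a tautology.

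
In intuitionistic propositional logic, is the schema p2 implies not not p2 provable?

Yes

This is double-negation introduction, which is intuitionistically derivable.
If a world forces p2 then every accessible world forces p2 (persistence), so none forces not p2; hence not not p2.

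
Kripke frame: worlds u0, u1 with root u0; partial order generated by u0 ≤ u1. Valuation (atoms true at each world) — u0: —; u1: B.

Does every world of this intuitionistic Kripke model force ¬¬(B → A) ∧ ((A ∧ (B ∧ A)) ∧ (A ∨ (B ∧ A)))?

No

Not every world: u0 ⊮ ¬¬(B → A) ∧ ((A ∧ (B ∧ A)) ∧ (A ∨ (B ∧ A))).
u0 ⊮ ¬¬(B → A) ∧ ((A ∧ (B ∧ A)) ∧ (A ∨ (B ∧ A))) since u0 fails ¬¬(B → A).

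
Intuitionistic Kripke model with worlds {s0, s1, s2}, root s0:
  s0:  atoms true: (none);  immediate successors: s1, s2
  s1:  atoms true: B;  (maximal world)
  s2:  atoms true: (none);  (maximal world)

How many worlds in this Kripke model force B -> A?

1

s0: does not force it — s0 ||-/- B -> A: at the accessible world s1, s1 ||- B but s1 ||-/- A.
s1: does not force it — s1 ||-/- B -> A: already at s1 itself, s1 ||- B but s1 ||-/- A.
s2: forces it.
Worlds forcing the formula: {s2}.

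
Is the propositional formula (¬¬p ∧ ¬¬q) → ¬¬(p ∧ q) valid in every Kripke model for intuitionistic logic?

Yes

This is the distribution of double negation over conjunction, which is intuitionistically derivable.
Assume ¬¬p, ¬¬q, and ¬(p ∧ q). From p we'd get ¬q (since p ∧ q is refuted), contradicting ¬¬q; so ¬p, contradicting ¬¬p.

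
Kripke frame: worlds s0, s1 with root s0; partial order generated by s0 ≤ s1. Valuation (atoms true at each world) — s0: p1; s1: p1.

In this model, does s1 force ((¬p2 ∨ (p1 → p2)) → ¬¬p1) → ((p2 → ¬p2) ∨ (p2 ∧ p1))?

Yes

s1 ⊩ ((¬p2 ∨ (p1 → p2)) → ¬¬p1) → ((p2 → ¬p2) ∨ (p2 ∧ p1)): every world accessible from s1 that forces (¬p2 ∨ (p1 → p2)) → ¬¬p1 (namely s1) also forces (p2 → ¬p2) ∨ (p2 ∧ p1).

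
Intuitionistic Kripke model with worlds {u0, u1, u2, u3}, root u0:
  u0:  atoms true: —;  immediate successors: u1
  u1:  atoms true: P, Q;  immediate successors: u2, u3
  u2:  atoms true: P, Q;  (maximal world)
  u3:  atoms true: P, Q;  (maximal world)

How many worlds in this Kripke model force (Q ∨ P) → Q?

u0: forces it.
u1: forces it.
u2: forces it.
u3: forces it.
Worlds forcing the formula: {u0, u1, u2, u3}.

4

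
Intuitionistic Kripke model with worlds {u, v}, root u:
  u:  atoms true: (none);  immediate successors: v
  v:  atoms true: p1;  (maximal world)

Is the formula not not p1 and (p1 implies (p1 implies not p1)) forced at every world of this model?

No

Not every world: u does not force not not p1 and (p1 implies (p1 implies not p1)).
u does not force not not p1 and (p1 implies (p1 implies not p1)) since u fails p1 implies (p1 implies not p1).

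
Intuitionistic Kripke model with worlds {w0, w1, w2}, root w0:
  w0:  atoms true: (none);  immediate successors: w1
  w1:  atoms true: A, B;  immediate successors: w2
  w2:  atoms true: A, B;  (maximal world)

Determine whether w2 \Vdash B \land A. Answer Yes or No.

Yes

w2 \Vdash B \land A since w2 forces both conjuncts.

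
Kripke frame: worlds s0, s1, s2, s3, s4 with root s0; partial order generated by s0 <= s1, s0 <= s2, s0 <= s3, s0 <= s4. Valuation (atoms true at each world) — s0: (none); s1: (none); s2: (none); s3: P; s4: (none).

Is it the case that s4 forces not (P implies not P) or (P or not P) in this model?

s4 forces not (P implies not P) or (P or not P) via the disjunct P or not P.

Yes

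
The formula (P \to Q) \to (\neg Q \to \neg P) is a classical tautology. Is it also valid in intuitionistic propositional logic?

Yes

This is the forward direction of contraposition, which is intuitionistically derivable.
Assume P \to Q and \neg Q. If P held then Q would follow, contradicting \neg Q; so \neg P.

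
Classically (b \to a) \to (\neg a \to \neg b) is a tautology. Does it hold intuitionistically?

Yes

This is the forward direction of contraposition, which is intuitionistically derivable.
Assume b \to a and \neg a. If b held then a would follow, contradicting \neg a; so \neg b.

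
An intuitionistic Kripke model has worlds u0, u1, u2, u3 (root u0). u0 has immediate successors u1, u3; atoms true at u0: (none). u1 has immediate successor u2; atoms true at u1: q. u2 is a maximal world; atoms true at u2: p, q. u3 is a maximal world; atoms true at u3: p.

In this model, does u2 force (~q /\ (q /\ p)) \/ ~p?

No

u2 ||-/- (~q /\ (q /\ p)) \/ ~p: neither disjunct is forced at u2.
u2 ||-/- ~q /\ (q /\ p) since u2 fails ~q.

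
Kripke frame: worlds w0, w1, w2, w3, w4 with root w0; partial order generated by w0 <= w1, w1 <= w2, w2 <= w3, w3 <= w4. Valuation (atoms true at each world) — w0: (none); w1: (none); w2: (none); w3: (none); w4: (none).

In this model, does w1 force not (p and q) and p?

w1 does not force not (p and q) and p since w1 fails p.

No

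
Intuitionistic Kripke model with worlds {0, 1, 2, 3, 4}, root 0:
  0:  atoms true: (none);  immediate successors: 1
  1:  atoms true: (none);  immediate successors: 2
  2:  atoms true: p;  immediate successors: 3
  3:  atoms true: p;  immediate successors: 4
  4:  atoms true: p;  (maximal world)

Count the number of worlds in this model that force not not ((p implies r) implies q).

0: forces it.
1: forces it.
2: forces it.
3: forces it.
4: forces it.
Worlds forcing the formula: {0, 1, 2, 3, 4}.

5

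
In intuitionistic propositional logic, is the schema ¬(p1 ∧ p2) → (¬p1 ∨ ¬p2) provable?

No

This is the constructively invalid direction of De Morgan's law for conjunction, which is not intuitionistically valid.
A Kripke countermodel: worlds s0, s1, s2; order generated by s0 ≤ s1, s0 ≤ s2; atoms true at each world — s0:{}; s1:{p1}; s2:{p2}.
s0 ⊮ ¬(p1 ∧ p2) → (¬p1 ∨ ¬p2): already at s0 itself, s0 ⊩ ¬(p1 ∧ p2) but s0 ⊮ ¬p1 ∨ ¬p2.
s0 ⊮ ¬p1 ∨ ¬p2: neither disjunct is forced at s0.
s0 ⊮ ¬p1 since s1 is accessible from s0 and s1 ⊩ p1.
So the root s0 does not force the formula.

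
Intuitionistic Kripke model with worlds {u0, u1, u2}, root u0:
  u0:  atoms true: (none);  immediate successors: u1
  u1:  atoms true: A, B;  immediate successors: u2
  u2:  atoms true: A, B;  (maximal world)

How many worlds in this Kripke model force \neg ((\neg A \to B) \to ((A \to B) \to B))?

u0: does not force it — u0 \nVdash \neg ((\neg A \to B) \to ((A \to B) \to B)) since u1 is accessible from u0 and u1 \Vdash (\neg A \to B) \to ((A \to B) \to B).
u1: does not force it — u1 \nVdash \neg ((\neg A \to B) \to ((A \to B) \to B)) since u1 is accessible from u1 and u1 \Vdash (\neg A \to B) \to ((A \to B) \to B).
u2: does not force it.
Worlds forcing the formula: { }.

0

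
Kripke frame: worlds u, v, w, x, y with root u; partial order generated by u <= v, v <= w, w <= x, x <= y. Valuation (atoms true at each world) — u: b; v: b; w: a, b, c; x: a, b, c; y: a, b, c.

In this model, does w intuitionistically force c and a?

Yes

w forces c and a since w forces both conjuncts.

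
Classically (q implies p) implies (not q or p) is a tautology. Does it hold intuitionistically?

This is the material-implication-as-disjunction principle, which is not intuitionistically valid.
A Kripke countermodel: worlds u, v; order generated by u <= v; atoms true at each world — u:{}; v:{p,q}.
u does not force (q implies p) implies (not q or p): already at u itself, u forces q implies p but u does not force not q or p.
u does not force not q or p: neither disjunct is forced at u.
u does not force not q since v is accessible from u and v forces q.
So the root u does not force the formula.

No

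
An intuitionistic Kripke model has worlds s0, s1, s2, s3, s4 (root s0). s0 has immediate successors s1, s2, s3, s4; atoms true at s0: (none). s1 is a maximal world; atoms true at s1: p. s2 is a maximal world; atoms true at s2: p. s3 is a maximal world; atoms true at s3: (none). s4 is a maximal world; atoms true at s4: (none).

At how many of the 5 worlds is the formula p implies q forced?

2

s0: does not force it — s0 does not force p implies q: at the accessible world s1, s1 forces p but s1 does not force q.
s1: does not force it — s1 does not force p implies q: already at s1 itself, s1 forces p but s1 does not force q.
s2: does not force it — s2 does not force p implies q: already at s2 itself, s2 forces p but s2 does not force q.
s3: forces it.
s4: forces it.
Worlds forcing the formula: {s3, s4}.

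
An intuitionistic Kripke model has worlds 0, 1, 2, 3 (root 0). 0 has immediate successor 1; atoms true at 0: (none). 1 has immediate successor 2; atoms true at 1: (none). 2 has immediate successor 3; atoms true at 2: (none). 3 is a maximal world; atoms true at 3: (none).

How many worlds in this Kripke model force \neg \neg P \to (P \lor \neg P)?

0: forces it.
1: forces it.
2: forces it.
3: forces it.
Worlds forcing the formula: {0, 1, 2, 3}.

4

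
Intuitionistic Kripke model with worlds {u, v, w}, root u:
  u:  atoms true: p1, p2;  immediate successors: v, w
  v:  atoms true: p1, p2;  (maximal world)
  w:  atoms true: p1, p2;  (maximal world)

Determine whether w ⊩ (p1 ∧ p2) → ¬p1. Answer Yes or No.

w ⊮ (p1 ∧ p2) → ¬p1: already at w itself, w ⊩ p1 ∧ p2 but w ⊮ ¬p1.
w ⊮ ¬p1 since w is accessible from w and w ⊩ p1.

No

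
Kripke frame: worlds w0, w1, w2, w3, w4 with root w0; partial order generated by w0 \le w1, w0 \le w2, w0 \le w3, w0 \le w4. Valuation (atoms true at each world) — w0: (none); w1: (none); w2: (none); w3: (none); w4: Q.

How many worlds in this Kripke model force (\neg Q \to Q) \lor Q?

w0: does not force it — w0 \nVdash (\neg Q \to Q) \lor Q: neither disjunct is forced at w0.
w1: does not force it — w1 \nVdash (\neg Q \to Q) \lor Q: neither disjunct is forced at w1.
w2: does not force it — w2 \nVdash (\neg Q \to Q) \lor Q: neither disjunct is forced at w2.
w3: does not force it.
w4: forces it.
Worlds forcing the formula: {w4}.

1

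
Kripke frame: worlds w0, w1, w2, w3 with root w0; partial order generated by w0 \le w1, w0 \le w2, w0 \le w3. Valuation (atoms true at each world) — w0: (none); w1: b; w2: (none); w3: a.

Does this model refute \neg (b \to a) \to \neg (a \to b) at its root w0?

w0 \nVdash \neg (b \to a) \to \neg (a \to b): at the accessible world w1, w1 \Vdash \neg (b \to a) but w1 \nVdash \neg (a \to b).
w1 \nVdash \neg (a \to b) since w1 is accessible from w1 and w1 \Vdash a \to b.
w1 \Vdash a \to b vacuously: no world accessible from w1 forces the antecedent a.
So the root w0 does not force \neg (b \to a) \to \neg (a \to b); the model is a countermodel.

Yes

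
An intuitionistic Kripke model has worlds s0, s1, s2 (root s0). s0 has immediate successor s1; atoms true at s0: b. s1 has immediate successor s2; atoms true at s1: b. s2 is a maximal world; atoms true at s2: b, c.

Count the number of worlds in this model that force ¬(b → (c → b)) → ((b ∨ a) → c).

s0: forces it.
s1: forces it.
s2: forces it.
Worlds forcing the formula: {s0, s1, s2}.

3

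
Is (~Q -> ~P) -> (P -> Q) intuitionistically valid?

This is the converse of contraposition, which is not intuitionistically valid.
A Kripke countermodel: worlds 0, 1; order generated by 0 <= 1; atoms true at each world — 0:{P}; 1:{P,Q}.
0 ||-/- (~Q -> ~P) -> (P -> Q): already at 0 itself, 0 ||- ~Q -> ~P but 0 ||-/- P -> Q.
0 ||-/- P -> Q: already at 0 itself, 0 ||- P but 0 ||-/- Q.
0 lacks atom Q, so 0 ||-/- Q.
So the root 0 does not force the formula.

No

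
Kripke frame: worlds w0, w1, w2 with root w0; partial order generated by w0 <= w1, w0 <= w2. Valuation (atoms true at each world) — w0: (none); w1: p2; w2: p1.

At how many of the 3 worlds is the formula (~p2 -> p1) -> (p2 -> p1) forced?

w0: does not force it — w0 ||-/- (~p2 -> p1) -> (p2 -> p1): already at w0 itself, w0 ||- ~p2 -> p1 but w0 ||-/- p2 -> p1.
w1: does not force it.
w2: forces it.
Worlds forcing the formula: {w2}.

1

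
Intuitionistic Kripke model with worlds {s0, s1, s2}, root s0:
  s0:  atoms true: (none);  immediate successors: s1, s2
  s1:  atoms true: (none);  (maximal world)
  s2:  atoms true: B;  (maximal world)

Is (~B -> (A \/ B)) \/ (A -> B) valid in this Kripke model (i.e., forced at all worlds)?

Yes

s0 ||- (~B -> (A \/ B)) \/ (A -> B) via the disjunct A -> B.
Since the root s0 forces (~B -> (A \/ B)) \/ (A -> B) and forcing is persistent (monotone upward), every world forces it.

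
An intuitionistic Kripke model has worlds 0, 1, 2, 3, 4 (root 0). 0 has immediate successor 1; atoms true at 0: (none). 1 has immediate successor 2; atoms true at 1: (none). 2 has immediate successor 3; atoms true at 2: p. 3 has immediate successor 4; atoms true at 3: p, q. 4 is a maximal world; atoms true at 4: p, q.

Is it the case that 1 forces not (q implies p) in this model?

1 does not force not (q implies p) since 1 is accessible from 1 and 1 forces q implies p.
1 forces q implies p: every world accessible from 1 that forces q (namely 3, 4) also forces p.

No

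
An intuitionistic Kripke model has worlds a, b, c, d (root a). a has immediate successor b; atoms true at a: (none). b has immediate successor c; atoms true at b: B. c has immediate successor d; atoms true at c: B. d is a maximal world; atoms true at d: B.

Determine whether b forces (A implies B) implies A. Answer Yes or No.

b does not force (A implies B) implies A: already at b itself, b forces A implies B but b does not force A.
b lacks atom A, so b does not force A.

No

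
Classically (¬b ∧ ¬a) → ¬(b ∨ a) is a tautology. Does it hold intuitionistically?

Yes

This is a constructively valid De Morgan direction (conjunction of negations to negated disjunction), which is intuitionistically derivable.
If both ¬b and ¬a hold at a world, no accessible world forces b or forces a, so none forces b ∨ a.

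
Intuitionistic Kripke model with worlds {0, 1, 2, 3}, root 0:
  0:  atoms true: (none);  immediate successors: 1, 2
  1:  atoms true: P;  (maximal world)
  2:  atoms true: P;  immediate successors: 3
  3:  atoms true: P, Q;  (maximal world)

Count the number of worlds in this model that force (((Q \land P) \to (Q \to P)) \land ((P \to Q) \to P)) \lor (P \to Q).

0: forces it.
1: forces it.
2: forces it.
3: forces it.
Worlds forcing the formula: {0, 1, 2, 3}.

4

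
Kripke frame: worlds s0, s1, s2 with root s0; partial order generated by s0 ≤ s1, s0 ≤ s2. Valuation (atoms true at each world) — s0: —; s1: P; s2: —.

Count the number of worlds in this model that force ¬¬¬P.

1

s0: does not force it — s0 ⊮ ¬¬¬P since s1 is accessible from s0 and s1 ⊩ ¬¬P.
s1: does not force it — s1 ⊮ ¬¬¬P since s1 is accessible from s1 and s1 ⊩ ¬¬P.
s2: forces it.
Worlds forcing the formula: {s2}.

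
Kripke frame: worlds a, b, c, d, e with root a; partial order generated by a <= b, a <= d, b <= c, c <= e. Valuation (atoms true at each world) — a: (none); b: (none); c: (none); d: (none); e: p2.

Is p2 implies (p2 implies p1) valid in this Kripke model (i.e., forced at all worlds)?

Not every world: a does not force p2 implies (p2 implies p1).
a does not force p2 implies (p2 implies p1): at the accessible world e, e forces p2 but e does not force p2 implies p1.
e does not force p2 implies p1: already at e itself, e forces p2 but e does not force p1.
e lacks atom p1, so e does not force p1.

No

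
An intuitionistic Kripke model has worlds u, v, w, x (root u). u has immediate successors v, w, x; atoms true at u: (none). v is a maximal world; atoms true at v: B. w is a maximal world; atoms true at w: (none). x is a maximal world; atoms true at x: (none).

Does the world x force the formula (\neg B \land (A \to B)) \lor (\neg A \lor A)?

Yes

x \Vdash (\neg B \land (A \to B)) \lor (\neg A \lor A) via the disjunct \neg B \land (A \to B).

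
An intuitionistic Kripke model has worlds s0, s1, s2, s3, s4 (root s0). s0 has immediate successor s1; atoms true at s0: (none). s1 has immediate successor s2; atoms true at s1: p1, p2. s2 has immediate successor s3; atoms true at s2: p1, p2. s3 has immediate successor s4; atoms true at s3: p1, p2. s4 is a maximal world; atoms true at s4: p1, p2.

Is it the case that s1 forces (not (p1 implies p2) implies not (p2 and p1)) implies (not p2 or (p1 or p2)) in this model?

Yes

s1 forces (not (p1 implies p2) implies not (p2 and p1)) implies (not p2 or (p1 or p2)): every world accessible from s1 that forces not (p1 implies p2) implies not (p2 and p1) (namely s1, s2, s3, s4) also forces not p2 or (p1 or p2).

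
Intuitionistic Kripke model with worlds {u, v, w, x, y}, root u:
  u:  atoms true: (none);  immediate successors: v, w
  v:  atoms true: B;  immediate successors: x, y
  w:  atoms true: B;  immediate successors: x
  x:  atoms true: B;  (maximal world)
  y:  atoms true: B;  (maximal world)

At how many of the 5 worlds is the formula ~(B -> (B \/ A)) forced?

0

u: does not force it — u ||-/- ~(B -> (B \/ A)) since u is accessible from u and u ||- B -> (B \/ A).
v: does not force it.
w: does not force it.
x: does not force it.
y: does not force it.
Worlds forcing the formula: { }.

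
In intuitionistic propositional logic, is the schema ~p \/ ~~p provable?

No

This is the weak law of excluded middle, which is not intuitionistically valid.
A Kripke countermodel: worlds a, b, c; order generated by a <= b, a <= c; atoms true at each world — a:{}; b:{p}; c:{}.
a ||-/- ~p \/ ~~p: neither disjunct is forced at a.
a ||-/- ~p since b is accessible from a and b ||- p.
So the root a does not force the formula.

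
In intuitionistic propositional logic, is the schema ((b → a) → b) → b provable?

No

This is Peirce's law, which is not intuitionistically valid.
A Kripke countermodel: worlds 0, 1; order generated by 0 ≤ 1; atoms true at each world — 0:{}; 1:{b}.
0 ⊮ ((b → a) → b) → b: already at 0 itself, 0 ⊩ (b → a) → b but 0 ⊮ b.
0 lacks atom b, so 0 ⊮ b.
So the root 0 does not force the formula.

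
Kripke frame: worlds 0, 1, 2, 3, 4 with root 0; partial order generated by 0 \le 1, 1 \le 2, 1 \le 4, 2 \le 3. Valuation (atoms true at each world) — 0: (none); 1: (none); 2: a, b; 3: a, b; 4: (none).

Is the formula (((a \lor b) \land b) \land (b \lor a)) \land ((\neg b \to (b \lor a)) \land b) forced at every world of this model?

No

Not every world: 0 \nVdash (((a \lor b) \land b) \land (b \lor a)) \land ((\neg b \to (b \lor a)) \land b).
0 \nVdash (((a \lor b) \land b) \land (b \lor a)) \land ((\neg b \to (b \lor a)) \land b) since 0 fails ((a \lor b) \land b) \land (b \lor a).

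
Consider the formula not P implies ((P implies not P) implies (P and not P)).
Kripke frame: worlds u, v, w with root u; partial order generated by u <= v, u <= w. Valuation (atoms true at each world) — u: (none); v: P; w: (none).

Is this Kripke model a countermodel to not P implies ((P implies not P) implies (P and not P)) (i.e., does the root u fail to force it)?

u does not force not P implies ((P implies not P) implies (P and not P)): at the accessible world w, w forces not P but w does not force (P implies not P) implies (P and not P).
w does not force (P implies not P) implies (P and not P): already at w itself, w forces P implies not P but w does not force P and not P.
w does not force P and not P since w fails P.
So the root u does not force not P implies ((P implies not P) implies (P and not P)); the model is a countermodel.

Yes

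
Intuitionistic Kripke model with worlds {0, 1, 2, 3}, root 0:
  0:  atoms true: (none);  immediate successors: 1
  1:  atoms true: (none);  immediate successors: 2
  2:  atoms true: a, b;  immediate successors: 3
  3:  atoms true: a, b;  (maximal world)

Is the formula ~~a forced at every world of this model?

0 ||- ~~a: no world accessible from 0 forces ~a.
Since the root 0 forces ~~a and forcing is persistent (monotone upward), every world forces it.

Yes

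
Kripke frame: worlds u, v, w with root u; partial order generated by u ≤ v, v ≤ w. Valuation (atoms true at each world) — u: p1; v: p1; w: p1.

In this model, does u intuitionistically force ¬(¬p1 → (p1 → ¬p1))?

No

u ⊮ ¬(¬p1 → (p1 → ¬p1)) since u is accessible from u and u ⊩ ¬p1 → (p1 → ¬p1).
u ⊩ ¬p1 → (p1 → ¬p1) vacuously: no world accessible from u forces the antecedent ¬p1.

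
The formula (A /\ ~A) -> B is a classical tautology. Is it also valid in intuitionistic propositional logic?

This is an instance of ex falso quodlibet, which is intuitionistically derivable.
No world can force both A and ~A, so the antecedent A /\ ~A is never forced and the implication holds vacuously at every world.

Yes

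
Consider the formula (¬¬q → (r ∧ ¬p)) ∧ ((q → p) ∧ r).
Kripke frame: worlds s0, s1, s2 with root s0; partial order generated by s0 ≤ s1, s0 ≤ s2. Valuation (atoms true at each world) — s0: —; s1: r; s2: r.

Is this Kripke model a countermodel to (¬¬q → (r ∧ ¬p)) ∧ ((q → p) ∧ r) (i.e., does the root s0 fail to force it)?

s0 ⊮ (¬¬q → (r ∧ ¬p)) ∧ ((q → p) ∧ r) since s0 fails (q → p) ∧ r.
So the root s0 does not force (¬¬q → (r ∧ ¬p)) ∧ ((q → p) ∧ r); the model is a countermodel.

Yes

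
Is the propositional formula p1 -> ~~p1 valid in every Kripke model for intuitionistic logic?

This is double-negation introduction, which is intuitionistically derivable.
If a world forces p1 then every accessible world forces p1 (persistence), so none forces ~p1; hence ~~p1.

Yes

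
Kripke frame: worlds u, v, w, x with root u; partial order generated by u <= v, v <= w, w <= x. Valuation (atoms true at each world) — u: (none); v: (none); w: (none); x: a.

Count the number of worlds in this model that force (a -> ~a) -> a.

4

u: forces it.
v: forces it.
w: forces it.
x: forces it.
Worlds forcing the formula: {u, v, w, x}.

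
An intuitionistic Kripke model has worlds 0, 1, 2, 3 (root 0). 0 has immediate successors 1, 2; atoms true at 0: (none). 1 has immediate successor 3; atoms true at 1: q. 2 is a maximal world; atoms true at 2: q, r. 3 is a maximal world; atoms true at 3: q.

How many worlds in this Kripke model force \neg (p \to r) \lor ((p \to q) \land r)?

1

0: does not force it — 0 \nVdash \neg (p \to r) \lor ((p \to q) \land r): neither disjunct is forced at 0.
1: does not force it — 1 \nVdash \neg (p \to r) \lor ((p \to q) \land r): neither disjunct is forced at 1.
2: forces it.
3: does not force it.
Worlds forcing the formula: {2}.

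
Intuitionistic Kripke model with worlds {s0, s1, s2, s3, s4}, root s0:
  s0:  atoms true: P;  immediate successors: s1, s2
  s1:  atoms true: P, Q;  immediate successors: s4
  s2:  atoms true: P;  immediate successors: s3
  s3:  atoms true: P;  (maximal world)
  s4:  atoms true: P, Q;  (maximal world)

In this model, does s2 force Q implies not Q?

Yes

s2 forces Q implies not Q vacuously: no world accessible from s2 forces the antecedent Q.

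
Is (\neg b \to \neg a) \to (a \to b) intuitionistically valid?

No

This is the converse of contraposition, which is not intuitionistically valid.
A Kripke countermodel: worlds 0, 1; order generated by 0 \le 1; atoms true at each world — 0:{a}; 1:{a,b}.
0 \nVdash (\neg b \to \neg a) \to (a \to b): already at 0 itself, 0 \Vdash \neg b \to \neg a but 0 \nVdash a \to b.
0 \nVdash a \to b: already at 0 itself, 0 \Vdash a but 0 \nVdash b.
0 lacks atom b, so 0 \nVdash b.
So the root 0 does not force the formula.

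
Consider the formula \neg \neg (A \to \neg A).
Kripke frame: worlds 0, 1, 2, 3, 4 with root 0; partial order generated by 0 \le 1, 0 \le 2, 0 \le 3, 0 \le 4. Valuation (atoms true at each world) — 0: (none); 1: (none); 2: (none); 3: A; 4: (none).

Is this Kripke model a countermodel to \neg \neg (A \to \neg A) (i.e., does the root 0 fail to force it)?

0 \nVdash \neg \neg (A \to \neg A) since 3 is accessible from 0 and 3 \Vdash \neg (A \to \neg A).
3 \Vdash \neg (A \to \neg A): no world accessible from 3 forces A \to \neg A.
So the root 0 does not force \neg \neg (A \to \neg A); the model is a countermodel.

Yes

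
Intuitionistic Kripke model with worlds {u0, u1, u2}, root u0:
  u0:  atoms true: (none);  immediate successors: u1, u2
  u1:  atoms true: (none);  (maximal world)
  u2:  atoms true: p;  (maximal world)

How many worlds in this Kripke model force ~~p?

1

u0: does not force it — u0 ||-/- ~~p since u1 is accessible from u0 and u1 ||- ~p.
u1: does not force it — u1 ||-/- ~~p since u1 is accessible from u1 and u1 ||- ~p.
u2: forces it.
Worlds forcing the formula: {u2}.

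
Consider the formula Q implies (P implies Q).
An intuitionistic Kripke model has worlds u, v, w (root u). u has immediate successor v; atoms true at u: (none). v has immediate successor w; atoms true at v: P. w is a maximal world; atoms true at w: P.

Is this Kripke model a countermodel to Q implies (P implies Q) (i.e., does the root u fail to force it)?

No

u forces Q implies (P implies Q) vacuously: no world accessible from u forces the antecedent Q.
So the root u forces Q implies (P implies Q); the model is not a countermodel.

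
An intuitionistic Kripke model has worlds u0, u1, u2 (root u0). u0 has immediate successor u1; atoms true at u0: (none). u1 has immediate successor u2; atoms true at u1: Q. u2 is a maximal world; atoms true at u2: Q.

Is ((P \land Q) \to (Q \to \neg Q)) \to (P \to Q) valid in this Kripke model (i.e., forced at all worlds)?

u0 \Vdash ((P \land Q) \to (Q \to \neg Q)) \to (P \to Q): every world accessible from u0 that forces (P \land Q) \to (Q \to \neg Q) (namely u0, u1, u2) also forces P \to Q.
Since the root u0 forces ((P \land Q) \to (Q \to \neg Q)) \to (P \to Q) and forcing is persistent (monotone upward), every world forces it.

Yes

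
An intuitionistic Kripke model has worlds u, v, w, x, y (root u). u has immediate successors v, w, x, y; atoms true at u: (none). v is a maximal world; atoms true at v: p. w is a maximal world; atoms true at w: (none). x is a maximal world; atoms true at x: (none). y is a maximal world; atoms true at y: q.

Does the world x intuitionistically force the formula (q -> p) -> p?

No

x ||-/- (q -> p) -> p: already at x itself, x ||- q -> p but x ||-/- p.
x lacks atom p, so x ||-/- p.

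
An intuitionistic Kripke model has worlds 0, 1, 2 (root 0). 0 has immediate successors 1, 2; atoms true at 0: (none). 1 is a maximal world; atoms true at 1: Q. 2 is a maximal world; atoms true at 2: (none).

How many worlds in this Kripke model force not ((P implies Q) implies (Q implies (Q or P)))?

0

0: does not force it — 0 does not force not ((P implies Q) implies (Q implies (Q or P))) since 0 is accessible from 0 and 0 forces (P implies Q) implies (Q implies (Q or P)).
1: does not force it.
2: does not force it.
Worlds forcing the formula: { }.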